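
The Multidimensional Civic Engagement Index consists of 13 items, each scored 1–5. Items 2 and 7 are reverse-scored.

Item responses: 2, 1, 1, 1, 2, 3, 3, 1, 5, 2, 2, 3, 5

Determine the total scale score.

Raw sum = 31. Reverse-scored items: 2, 7; their raw sum = 4.
Each reversal replaces raw with 6 − raw, changing the total by 6 − 2·raw per item.
Total = 31 + 2·6 − 2·4 = 31 + 12 − 8 = 35

35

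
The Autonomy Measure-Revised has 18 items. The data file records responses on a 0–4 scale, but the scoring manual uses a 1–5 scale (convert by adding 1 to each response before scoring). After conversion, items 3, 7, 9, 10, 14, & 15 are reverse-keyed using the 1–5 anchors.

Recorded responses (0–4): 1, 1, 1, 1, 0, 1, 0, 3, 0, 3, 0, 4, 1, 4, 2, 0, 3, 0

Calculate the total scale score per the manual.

Convert to 1–5: 2, 2, 2, 2, 1, 2, 1, 4, 1, 4, 1, 5, 2, 5, 3, 1, 4, 1
Reverse-coded (reverse-coded value = 6 − response):
  item 3: 6 − 2 = 4
  item 7: 6 − 1 = 5
  item 9: 6 − 1 = 5
  item 10: 6 − 4 = 2
  item 14: 6 − 5 = 1
  item 15: 6 − 3 = 3
Scored: 2, 2, 4, 2, 1, 2, 5, 4, 5, 2, 1, 5, 2, 1, 3, 1, 4, 1
Total = 47

47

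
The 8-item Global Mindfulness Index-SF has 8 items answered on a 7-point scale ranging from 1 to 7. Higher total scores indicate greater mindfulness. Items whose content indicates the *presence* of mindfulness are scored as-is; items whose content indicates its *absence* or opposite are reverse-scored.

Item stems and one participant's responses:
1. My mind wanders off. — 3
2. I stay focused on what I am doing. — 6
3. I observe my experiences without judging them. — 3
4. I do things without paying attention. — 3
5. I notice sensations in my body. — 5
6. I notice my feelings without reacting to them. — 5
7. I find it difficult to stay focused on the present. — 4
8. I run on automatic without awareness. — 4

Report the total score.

Items 1, 4, 7, 8 describe the absence/opposite of mindfulness → reverse-score.
on a 1–7 scale, reversed = 8 − raw.
  item 1: 8 − 3 = 5
  item 2: 6
  item 3: 3
  item 4: 8 − 3 = 5
  item 5: 5
  item 6: 5
  item 7: 8 − 4 = 4
  item 8: 8 − 4 = 4
Total = 5 + 6 + 3 + 5 + 5 + 5 + 4 + 4 = 37

37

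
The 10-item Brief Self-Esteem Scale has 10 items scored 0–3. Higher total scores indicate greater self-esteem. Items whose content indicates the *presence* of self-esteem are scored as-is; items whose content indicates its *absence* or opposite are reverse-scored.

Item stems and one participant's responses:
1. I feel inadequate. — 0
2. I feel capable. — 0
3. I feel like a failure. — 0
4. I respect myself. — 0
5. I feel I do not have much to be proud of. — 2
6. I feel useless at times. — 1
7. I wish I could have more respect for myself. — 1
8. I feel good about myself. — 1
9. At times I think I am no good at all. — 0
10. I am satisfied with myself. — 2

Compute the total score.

Items 1, 3, 5, 6, 7, 9 describe the absence/opposite of self-esteem → reverse-score.
on a 0–3 scale, reversed = 3 − raw.
  item 1: 3 − 0 = 3
  item 2: 0
  item 3: 3 − 0 = 3
  item 4: 0
  item 5: 3 − 2 = 1
  item 6: 3 − 1 = 2
  item 7: 3 − 1 = 2
  item 8: 1
  item 9: 3 − 0 = 3
  item 10: 2
Total = 3 + 0 + 3 + 0 + 1 + 2 + 2 + 1 + 3 + 2 = 17

17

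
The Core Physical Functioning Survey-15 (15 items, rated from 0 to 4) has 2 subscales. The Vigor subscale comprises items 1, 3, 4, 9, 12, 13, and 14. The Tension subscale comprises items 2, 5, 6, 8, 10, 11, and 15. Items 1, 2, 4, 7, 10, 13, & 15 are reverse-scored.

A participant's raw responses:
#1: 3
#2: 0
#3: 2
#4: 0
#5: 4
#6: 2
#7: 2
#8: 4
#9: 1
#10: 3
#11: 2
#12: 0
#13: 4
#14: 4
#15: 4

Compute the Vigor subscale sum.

Vigor items: 1, 3, 4, 9, 12, 13, 14.
Of these, items 1, 4 and 13 are reverse-scored; on a 0–4 scale, reversed = 4 − raw.
  item 1: 4 − 3 = 1
  item 3: 2
  item 4: 4 − 0 = 4
  item 9: 1
  item 12: 0
  item 13: 4 − 4 = 0
  item 14: 4
Sum = 1 + 2 + 4 + 1 + 0 + 0 + 4 = 12

12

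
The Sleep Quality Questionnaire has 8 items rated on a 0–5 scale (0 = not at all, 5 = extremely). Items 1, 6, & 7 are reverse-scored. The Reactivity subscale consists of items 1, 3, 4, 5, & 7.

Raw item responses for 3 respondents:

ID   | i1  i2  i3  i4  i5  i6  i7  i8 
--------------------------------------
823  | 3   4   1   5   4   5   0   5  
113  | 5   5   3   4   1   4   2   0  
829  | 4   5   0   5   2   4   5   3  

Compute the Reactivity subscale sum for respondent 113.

Respondent 113 raw: 5, 5, 3, 4, 1, 4, 2, 0.
Reactivity items: 1, 3, 4, 5, 7.
Reverse-coded (on a 0–5 scale, reversed = 5 − raw):
  item 1: 5 − 5 = 0
  item 3: 3
  item 4: 4
  item 5: 1
  item 7: 5 − 2 = 3
Sum = 0 + 3 + 4 + 1 + 3 = 11

11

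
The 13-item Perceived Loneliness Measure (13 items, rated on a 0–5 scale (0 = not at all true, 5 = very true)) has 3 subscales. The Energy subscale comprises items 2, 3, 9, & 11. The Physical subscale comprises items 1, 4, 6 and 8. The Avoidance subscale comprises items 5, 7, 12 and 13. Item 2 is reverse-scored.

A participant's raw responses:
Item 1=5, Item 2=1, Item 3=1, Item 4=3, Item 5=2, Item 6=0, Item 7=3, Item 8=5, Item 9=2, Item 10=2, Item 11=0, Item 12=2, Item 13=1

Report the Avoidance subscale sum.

Avoidance items: 5, 7, 12, 13.
  item 5: 2
  item 7: 3
  item 12: 2
  item 13: 1
Sum = 2 + 3 + 2 + 1 = 8

8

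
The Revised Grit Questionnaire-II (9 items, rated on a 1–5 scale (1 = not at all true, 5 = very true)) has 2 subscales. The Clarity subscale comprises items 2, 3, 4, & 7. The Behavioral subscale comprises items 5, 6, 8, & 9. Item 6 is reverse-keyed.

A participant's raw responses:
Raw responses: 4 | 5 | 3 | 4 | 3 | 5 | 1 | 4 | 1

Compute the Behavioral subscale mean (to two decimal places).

2.25

Behavioral items: 5, 6, 8, 9.
Of these, item 6 is reverse-keyed; reversed = (1+5) − raw = 6 − raw.
  item 5: 3
  item 6: 6 − 5 = 1
  item 8: 4
  item 9: 1
Sum = 3 + 1 + 4 + 1 = 9
Mean = 9 / 4 = 2.25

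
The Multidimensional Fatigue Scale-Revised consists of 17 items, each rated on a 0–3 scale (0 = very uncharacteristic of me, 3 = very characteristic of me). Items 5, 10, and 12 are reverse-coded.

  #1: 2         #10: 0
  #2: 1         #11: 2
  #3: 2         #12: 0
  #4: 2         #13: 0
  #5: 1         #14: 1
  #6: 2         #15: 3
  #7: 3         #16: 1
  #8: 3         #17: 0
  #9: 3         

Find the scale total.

33

Reversing items 5, 10, and 12 with 3 − raw:
Total = 2 + 1 + 2 + 2 + (3−1) + 2 + 3 + 3 + 3 + (3−0) + 2 + (3−0) + 0 + 1 + 3 + 1 + 0
      = 2 + 1 + 2 + 2 + 2 + 2 + 3 + 3 + 3 + 3 + 2 + 3 + 0 + 1 + 3 + 1 + 0 = 33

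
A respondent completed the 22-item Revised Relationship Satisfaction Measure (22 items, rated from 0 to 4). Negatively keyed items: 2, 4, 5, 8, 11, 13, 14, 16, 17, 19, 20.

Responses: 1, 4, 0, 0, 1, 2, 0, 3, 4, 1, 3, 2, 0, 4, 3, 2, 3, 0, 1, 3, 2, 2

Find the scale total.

37

Apply reverse scoring (on a 0–4 scale, reversed = 4 − raw):
  item 2: 4 − 4 = 0
  item 4: 4 − 0 = 4
  item 5: 4 − 1 = 3
  item 8: 4 − 3 = 1
  item 11: 4 − 3 = 1
  item 13: 4 − 0 = 4
  item 14: 4 − 4 = 0
  item 16: 4 − 2 = 2
  item 17: 4 − 3 = 1
  item 19: 4 − 1 = 3
  item 20: 4 − 3 = 1
Scored responses: 1, 0, 0, 4, 3, 2, 0, 1, 4, 1, 1, 2, 4, 0, 3, 2, 1, 0, 3, 1, 2, 2
Total = 1 + 0 + 0 + 4 + 3 + 2 + 0 + 1 + 4 + 1 + 1 + 2 + 4 + 0 + 3 + 2 + 1 + 0 + 3 + 1 + 2 + 2 = 37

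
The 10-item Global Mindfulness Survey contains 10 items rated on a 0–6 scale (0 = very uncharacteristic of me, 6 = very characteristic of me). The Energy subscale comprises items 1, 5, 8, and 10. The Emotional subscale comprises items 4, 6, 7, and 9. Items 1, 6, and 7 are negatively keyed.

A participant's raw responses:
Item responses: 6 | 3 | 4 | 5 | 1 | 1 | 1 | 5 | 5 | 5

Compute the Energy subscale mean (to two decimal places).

Energy items: 1, 5, 8, 10.
Of these, item 1 is negatively keyed; on a 0–6 scale, reversed = 6 − raw.
  item 1: 6 − 6 = 0
  item 5: 1
  item 8: 5
  item 10: 5
Sum = 0 + 1 + 5 + 5 = 11
Mean = 11 / 4 = 2.75

2.75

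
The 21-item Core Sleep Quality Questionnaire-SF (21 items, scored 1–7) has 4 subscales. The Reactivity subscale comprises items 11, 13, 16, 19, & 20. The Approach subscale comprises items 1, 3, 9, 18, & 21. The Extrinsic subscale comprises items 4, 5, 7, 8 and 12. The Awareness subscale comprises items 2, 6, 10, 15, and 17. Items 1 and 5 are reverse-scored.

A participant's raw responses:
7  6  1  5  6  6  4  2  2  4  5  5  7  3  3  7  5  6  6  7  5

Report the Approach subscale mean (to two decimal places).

Approach items: 1, 3, 9, 18, 21.
Of these, item 1 is reverse-scored; on a 1–7 scale, reversed = 8 − raw.
  item 1: 8 − 7 = 1
  item 3: 1
  item 9: 2
  item 18: 6
  item 21: 5
Sum = 1 + 1 + 2 + 6 + 5 = 15
Mean = 15 / 5 = 3.00

3.00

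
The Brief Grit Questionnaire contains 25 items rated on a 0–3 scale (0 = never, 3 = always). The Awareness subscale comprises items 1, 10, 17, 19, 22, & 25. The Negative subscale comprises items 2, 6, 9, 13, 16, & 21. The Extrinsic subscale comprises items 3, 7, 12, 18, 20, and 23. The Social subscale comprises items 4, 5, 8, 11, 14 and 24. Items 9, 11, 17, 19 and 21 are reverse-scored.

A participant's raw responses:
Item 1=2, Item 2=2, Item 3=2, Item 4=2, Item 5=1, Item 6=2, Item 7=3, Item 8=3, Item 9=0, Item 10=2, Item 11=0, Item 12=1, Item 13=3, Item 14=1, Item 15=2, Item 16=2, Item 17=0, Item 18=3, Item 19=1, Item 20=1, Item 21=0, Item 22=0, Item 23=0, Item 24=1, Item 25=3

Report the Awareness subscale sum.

Awareness items: 1, 10, 17, 19, 22, 25.
Of these, items 17 and 19 are reverse-scored; reverse-coded value = 3 − response.
  item 1: 2
  item 10: 2
  item 17: 3 − 0 = 3
  item 19: 3 − 1 = 2
  item 22: 0
  item 25: 3
Sum = 2 + 2 + 3 + 2 + 0 + 3 = 12

12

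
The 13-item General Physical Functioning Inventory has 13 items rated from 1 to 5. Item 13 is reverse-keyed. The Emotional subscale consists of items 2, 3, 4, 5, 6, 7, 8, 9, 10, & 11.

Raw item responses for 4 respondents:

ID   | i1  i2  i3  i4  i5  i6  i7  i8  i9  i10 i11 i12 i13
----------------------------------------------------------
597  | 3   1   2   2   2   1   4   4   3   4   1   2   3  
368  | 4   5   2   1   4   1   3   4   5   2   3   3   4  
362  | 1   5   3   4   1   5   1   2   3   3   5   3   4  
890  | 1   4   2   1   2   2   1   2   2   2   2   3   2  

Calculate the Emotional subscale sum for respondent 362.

Respondent 362 raw: 1, 5, 3, 4, 1, 5, 1, 2, 3, 3, 5, 3, 4.
Emotional items: 2, 3, 4, 5, 6, 7, 8, 9, 10, 11.
Reverse-coded (reverse-coded value = 6 − response):
  item 2: 5
  item 3: 3
  item 4: 4
  item 5: 1
  item 6: 5
  item 7: 1
  item 8: 2
  item 9: 3
  item 10: 3
  item 11: 5
Sum = 5 + 3 + 4 + 1 + 5 + 1 + 2 + 3 + 3 + 5 = 32

32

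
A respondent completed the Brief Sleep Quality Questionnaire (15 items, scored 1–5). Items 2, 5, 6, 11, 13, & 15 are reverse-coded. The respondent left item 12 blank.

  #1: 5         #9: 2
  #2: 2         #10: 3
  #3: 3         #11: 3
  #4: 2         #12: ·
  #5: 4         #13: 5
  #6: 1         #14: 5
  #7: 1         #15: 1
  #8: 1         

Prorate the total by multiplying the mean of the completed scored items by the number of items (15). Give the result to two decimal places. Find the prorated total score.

Reverse-coded (on a 1–5 scale, reversed = 6 − raw):
  item 2: 6 − 2 = 4
  item 5: 6 − 4 = 2
  item 6: 6 − 1 = 5
  item 11: 6 − 3 = 3
  item 13: 6 − 5 = 1
  item 15: 6 − 1 = 5
Completed scored items (14 of 15): 5, 4, 3, 2, 2, 5, 1, 1, 2, 3, 3, 1, 5, 5; sum = 42.
Person mean = 42 / 14 ≈ 3.0000
Prorated total = (42 / 14) × 15 = 45.00 (to 2 dp)

45.00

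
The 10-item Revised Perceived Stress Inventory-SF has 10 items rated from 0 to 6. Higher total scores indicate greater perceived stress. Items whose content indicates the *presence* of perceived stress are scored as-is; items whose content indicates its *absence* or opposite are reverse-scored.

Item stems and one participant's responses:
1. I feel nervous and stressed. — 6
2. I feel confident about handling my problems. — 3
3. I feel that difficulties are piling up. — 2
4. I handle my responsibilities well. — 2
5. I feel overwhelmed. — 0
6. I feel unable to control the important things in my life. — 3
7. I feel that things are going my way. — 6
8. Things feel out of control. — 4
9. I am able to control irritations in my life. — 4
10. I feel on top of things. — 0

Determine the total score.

Items 2, 4, 7, 9, 10 describe the absence/opposite of perceived stress → reverse-score.
reverse-coded value = 6 − response.
  item 1: 6
  item 2: 6 − 3 = 3
  item 3: 2
  item 4: 6 − 2 = 4
  item 5: 0
  item 6: 3
  item 7: 6 − 6 = 0
  item 8: 4
  item 9: 6 − 4 = 2
  item 10: 6 − 0 = 6
Total = 6 + 3 + 2 + 4 + 0 + 3 + 0 + 4 + 2 + 6 = 30

30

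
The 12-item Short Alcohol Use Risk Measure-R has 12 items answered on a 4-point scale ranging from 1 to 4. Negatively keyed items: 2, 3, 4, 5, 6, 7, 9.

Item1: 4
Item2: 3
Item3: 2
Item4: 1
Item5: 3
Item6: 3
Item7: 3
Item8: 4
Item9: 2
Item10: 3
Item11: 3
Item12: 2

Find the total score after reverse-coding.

34

Reversing items 2, 3, 4, 5, 6, 7 and 9 with 5 − raw:
Total = 4 + (5−3) + (5−2) + (5−1) + (5−3) + (5−3) + (5−3) + 4 + (5−2) + 3 + 3 + 2
      = 4 + 2 + 3 + 4 + 2 + 2 + 2 + 4 + 3 + 3 + 3 + 2 = 34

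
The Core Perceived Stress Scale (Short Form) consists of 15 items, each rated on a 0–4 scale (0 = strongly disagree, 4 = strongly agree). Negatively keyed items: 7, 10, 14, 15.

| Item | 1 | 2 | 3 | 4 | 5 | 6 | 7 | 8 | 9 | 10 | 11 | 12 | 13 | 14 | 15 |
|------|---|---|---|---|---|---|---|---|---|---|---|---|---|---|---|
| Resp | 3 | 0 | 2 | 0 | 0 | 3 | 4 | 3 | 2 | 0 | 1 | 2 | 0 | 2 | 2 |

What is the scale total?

Raw sum = 24. Negatively keyed items: 7, 10, 14, 15; their raw sum = 8.
Each reversal replaces raw with 4 − raw, changing the total by 4 − 2·raw per item.
Total = 24 + 4·4 − 2·8 = 24 + 16 − 16 = 24

24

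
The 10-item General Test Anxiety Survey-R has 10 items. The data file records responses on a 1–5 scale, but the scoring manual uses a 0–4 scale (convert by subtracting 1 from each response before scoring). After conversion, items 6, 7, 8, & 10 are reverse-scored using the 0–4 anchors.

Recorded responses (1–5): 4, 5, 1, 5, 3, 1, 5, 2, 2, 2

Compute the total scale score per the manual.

Convert to 0–4: 3, 4, 0, 4, 2, 0, 4, 1, 1, 1
Reverse-coded (reverse-coded value = 4 − response):
  item 6: 4 − 0 = 4
  item 7: 4 − 4 = 0
  item 8: 4 − 1 = 3
  item 10: 4 − 1 = 3
Scored: 3, 4, 0, 4, 2, 4, 0, 3, 1, 3
Total = 24

24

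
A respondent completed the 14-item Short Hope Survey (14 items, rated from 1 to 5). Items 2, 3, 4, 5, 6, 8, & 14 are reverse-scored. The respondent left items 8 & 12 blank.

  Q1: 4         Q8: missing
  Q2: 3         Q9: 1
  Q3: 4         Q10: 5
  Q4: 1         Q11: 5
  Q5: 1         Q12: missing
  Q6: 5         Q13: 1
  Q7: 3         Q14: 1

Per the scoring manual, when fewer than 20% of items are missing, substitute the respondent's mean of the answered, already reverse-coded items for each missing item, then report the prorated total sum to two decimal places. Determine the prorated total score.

Reverse-coded (on a 1–5 scale, reversed = 6 − raw):
  item 2: 6 − 3 = 3
  item 3: 6 − 4 = 2
  item 4: 6 − 1 = 5
  item 5: 6 − 1 = 5
  item 6: 6 − 5 = 1
  item 14: 6 − 1 = 5
Completed scored items (12 of 14): 4, 3, 2, 5, 5, 1, 3, 1, 5, 5, 1, 5; sum = 40.
Person mean = 40 / 12 ≈ 3.3333
Prorated total = (40 / 12) × 14 = 46.67 (to 2 dp)

46.67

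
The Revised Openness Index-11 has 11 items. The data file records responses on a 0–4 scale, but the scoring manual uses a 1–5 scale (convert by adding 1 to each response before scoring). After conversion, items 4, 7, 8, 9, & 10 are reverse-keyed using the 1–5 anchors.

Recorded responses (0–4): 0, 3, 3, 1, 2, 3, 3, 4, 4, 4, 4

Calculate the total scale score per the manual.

Convert to 1–5: 1, 4, 4, 2, 3, 4, 4, 5, 5, 5, 5
Reverse-coded (reversed = (1+5) − raw = 6 − raw):
  item 4: 6 − 2 = 4
  item 7: 6 − 4 = 2
  item 8: 6 − 5 = 1
  item 9: 6 − 5 = 1
  item 10: 6 − 5 = 1
Scored: 1, 4, 4, 4, 3, 4, 2, 1, 1, 1, 5
Total = 30

30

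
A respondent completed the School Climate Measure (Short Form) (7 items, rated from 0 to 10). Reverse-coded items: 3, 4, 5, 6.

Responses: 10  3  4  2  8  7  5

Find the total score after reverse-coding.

Raw sum = 39. Reverse-coded items: 3, 4, 5, 6; their raw sum = 21.
Each reversal replaces raw with 10 − raw, changing the total by 10 − 2·raw per item.
Total = 39 + 4·10 − 2·21 = 39 + 40 − 42 = 37

37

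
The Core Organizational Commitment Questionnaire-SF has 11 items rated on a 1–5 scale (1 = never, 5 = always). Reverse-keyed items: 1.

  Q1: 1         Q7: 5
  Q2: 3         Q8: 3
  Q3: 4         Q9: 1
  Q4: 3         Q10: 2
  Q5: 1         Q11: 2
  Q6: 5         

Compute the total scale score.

34

Raw sum = 30. Reverse-keyed items: 1; their raw sum = 1.
Each reversal replaces raw with 6 − raw, changing the total by 6 − 2·raw per item.
Total = 30 + 1·6 − 2·1 = 30 + 6 − 2 = 34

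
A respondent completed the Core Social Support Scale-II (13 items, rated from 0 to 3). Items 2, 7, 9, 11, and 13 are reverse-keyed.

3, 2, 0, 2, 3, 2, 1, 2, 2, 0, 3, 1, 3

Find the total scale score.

17

Reverse-keyed items use 3 − raw:
  item 2: 3 − 2 = 1
  item 7: 3 − 1 = 2
  item 9: 3 − 2 = 1
  item 11: 3 − 3 = 0
  item 13: 3 − 3 = 0
After reverse-coding: 3, 1, 0, 2, 3, 2, 2, 2, 1, 0, 0, 1, 0
Total = 3 + 1 + 0 + 2 + 3 + 2 + 2 + 2 + 1 + 0 + 0 + 1 + 0 = 17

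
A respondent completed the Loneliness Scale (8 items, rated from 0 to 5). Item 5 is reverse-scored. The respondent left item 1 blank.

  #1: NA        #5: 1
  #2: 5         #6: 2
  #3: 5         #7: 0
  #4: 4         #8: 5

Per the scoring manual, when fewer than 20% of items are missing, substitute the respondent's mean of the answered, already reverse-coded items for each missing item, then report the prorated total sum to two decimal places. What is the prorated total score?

Reverse-coded (reversed = (0+5) − raw = 5 − raw):
  item 5: 5 − 1 = 4
Completed scored items (7 of 8): 5, 5, 4, 4, 2, 0, 5; sum = 25.
Person mean = 25 / 7 ≈ 3.5714
Prorated total = (25 / 7) × 8 = 28.57 (to 2 dp)

28.57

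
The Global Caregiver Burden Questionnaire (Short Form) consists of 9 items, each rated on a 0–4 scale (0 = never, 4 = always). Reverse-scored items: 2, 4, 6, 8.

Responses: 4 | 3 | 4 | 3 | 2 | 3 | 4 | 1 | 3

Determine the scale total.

Reverse-scored items use 4 − raw:
  item 2: 4 − 3 = 1
  item 4: 4 − 3 = 1
  item 6: 4 − 3 = 1
  item 8: 4 − 1 = 3
Scored items: 4, 1, 4, 1, 2, 1, 4, 3, 3
Total = 4 + 1 + 4 + 1 + 2 + 1 + 4 + 3 + 3 = 23

23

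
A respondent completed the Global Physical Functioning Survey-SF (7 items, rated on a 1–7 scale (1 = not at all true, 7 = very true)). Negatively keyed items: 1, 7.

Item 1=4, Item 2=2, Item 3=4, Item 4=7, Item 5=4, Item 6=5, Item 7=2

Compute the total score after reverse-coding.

Reverse-coded items (on a 1–7 scale, reversed = 8 − raw):
  item 1: 8 − 4 = 4
  item 7: 8 − 2 = 6
After reverse-coding: 4, 2, 4, 7, 4, 5, 6
Total = 4 + 2 + 4 + 7 + 4 + 5 + 6 = 32

32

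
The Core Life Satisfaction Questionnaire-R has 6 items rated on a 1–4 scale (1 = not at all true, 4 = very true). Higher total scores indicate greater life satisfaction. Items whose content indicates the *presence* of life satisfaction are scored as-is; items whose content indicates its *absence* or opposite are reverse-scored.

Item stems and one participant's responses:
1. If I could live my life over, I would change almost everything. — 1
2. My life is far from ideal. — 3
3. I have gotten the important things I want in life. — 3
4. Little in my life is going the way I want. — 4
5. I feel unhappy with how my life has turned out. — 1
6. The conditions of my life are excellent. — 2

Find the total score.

Items 1, 2, 4, 5 describe the absence/opposite of life satisfaction → reverse-score.
reverse-coded value = 5 − response.
  item 1: 5 − 1 = 4
  item 2: 5 − 3 = 2
  item 3: 3
  item 4: 5 − 4 = 1
  item 5: 5 − 1 = 4
  item 6: 2
Total = 4 + 2 + 3 + 1 + 4 + 2 = 16

16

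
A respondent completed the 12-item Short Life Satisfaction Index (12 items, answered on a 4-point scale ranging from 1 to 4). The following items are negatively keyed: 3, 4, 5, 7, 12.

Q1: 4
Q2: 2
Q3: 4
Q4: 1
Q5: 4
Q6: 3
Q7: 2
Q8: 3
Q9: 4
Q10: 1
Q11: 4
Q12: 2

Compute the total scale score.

Reversing items 3, 4, 5, 7 and 12 with 5 − raw:
Total = 4 + 2 + (5−4) + (5−1) + (5−4) + 3 + (5−2) + 3 + 4 + 1 + 4 + (5−2)
      = 4 + 2 + 1 + 4 + 1 + 3 + 3 + 3 + 4 + 1 + 4 + 3 = 33

33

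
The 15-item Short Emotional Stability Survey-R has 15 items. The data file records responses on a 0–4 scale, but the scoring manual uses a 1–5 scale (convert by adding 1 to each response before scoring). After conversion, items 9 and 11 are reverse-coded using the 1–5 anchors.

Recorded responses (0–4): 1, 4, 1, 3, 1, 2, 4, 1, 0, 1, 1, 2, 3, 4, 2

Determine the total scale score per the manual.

51

Convert to 1–5: 2, 5, 2, 4, 2, 3, 5, 2, 1, 2, 2, 3, 4, 5, 3
Reverse-coded (reversed = (1+5) − raw = 6 − raw):
  item 9: 6 − 1 = 5
  item 11: 6 − 2 = 4
Scored: 2, 5, 2, 4, 2, 3, 5, 2, 5, 2, 4, 3, 4, 5, 3
Total = 51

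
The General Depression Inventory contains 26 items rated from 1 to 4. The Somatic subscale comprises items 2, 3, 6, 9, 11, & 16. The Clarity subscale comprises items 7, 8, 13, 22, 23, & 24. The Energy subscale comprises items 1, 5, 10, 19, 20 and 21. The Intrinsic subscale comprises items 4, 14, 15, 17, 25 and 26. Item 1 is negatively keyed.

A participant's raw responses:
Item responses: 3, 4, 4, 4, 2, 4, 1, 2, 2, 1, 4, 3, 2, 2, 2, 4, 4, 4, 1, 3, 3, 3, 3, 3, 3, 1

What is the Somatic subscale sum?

Somatic items: 2, 3, 6, 9, 11, 16.
  item 2: 4
  item 3: 4
  item 6: 4
  item 9: 2
  item 11: 4
  item 16: 4
Sum = 4 + 4 + 4 + 2 + 4 + 4 = 22

22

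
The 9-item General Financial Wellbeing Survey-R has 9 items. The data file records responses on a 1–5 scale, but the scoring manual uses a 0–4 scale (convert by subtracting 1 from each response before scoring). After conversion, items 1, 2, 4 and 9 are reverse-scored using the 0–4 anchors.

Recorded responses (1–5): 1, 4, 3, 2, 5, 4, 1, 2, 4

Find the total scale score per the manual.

Convert to 0–4: 0, 3, 2, 1, 4, 3, 0, 1, 3
Reverse-coded (reversed = (0+4) − raw = 4 − raw):
  item 1: 4 − 0 = 4
  item 2: 4 − 3 = 1
  item 4: 4 − 1 = 3
  item 9: 4 − 3 = 1
Scored: 4, 1, 2, 3, 4, 3, 0, 1, 1
Total = 19

19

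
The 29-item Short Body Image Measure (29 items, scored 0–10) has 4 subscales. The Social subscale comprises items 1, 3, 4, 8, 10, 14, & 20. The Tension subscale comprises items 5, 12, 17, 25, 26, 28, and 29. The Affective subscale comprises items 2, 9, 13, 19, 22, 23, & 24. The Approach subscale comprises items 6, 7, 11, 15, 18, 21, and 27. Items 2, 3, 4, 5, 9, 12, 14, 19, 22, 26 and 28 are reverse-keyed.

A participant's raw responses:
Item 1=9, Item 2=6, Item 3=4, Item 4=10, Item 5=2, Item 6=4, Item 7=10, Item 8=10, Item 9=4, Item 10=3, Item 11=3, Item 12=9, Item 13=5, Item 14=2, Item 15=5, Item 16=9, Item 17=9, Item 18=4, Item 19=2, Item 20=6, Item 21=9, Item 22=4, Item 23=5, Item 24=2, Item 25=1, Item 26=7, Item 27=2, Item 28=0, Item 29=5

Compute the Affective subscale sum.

Affective items: 2, 9, 13, 19, 22, 23, 24.
Of these, items 2, 9, 19, and 22 are reverse-keyed; reversed = (0+10) − raw = 10 − raw.
  item 2: 10 − 6 = 4
  item 9: 10 − 4 = 6
  item 13: 5
  item 19: 10 − 2 = 8
  item 22: 10 − 4 = 6
  item 23: 5
  item 24: 2
Sum = 4 + 6 + 5 + 8 + 6 + 5 + 2 = 36

36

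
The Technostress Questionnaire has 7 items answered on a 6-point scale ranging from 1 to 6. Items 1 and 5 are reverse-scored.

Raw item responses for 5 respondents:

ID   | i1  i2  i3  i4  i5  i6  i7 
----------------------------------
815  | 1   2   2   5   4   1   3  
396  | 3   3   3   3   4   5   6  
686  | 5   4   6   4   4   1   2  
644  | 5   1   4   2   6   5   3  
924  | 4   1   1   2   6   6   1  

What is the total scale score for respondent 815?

22

Respondent 815 raw: 1, 2, 2, 5, 4, 1, 3.
Reverse-coded (reversed = (1+6) − raw = 7 − raw):
  item 1: 7 − 1 = 6
  item 2: 2
  item 3: 2
  item 4: 5
  item 5: 7 − 4 = 3
  item 6: 1
  item 7: 3
Sum = 6 + 2 + 2 + 5 + 3 + 1 + 3 = 22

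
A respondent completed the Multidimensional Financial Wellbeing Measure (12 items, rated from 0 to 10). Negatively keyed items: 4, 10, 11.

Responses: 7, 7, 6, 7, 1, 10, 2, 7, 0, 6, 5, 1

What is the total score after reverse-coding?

Reversing items 4, 10, and 11 with 10 − raw:
Total = 7 + 7 + 6 + (10−7) + 1 + 10 + 2 + 7 + 0 + (10−6) + (10−5) + 1
      = 7 + 7 + 6 + 3 + 1 + 10 + 2 + 7 + 0 + 4 + 5 + 1 = 53

53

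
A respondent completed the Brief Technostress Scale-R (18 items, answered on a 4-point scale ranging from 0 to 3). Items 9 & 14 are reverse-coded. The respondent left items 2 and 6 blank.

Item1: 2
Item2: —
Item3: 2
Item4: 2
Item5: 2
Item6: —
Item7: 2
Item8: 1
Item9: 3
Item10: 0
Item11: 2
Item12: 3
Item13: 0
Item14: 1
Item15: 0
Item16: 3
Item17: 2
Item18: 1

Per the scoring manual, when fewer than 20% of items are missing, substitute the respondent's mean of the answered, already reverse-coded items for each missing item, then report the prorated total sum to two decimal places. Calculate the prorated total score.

Reverse-coded (reversed = (0+3) − raw = 3 − raw):
  item 9: 3 − 3 = 0
  item 14: 3 − 1 = 2
Completed scored items (16 of 18): 2, 2, 2, 2, 2, 1, 0, 0, 2, 3, 0, 2, 0, 3, 2, 1; sum = 24.
Person mean = 24 / 16 ≈ 1.5000
Prorated total = (24 / 16) × 18 = 27.00 (to 2 dp)

27.00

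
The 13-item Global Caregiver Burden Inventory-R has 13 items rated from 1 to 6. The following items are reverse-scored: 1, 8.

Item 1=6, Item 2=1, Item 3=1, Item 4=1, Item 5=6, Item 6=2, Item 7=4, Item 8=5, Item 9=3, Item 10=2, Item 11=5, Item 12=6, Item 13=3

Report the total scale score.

Reversing items 1 and 8 with 7 − raw:
Total = (7−6) + 1 + 1 + 1 + 6 + 2 + 4 + (7−5) + 3 + 2 + 5 + 6 + 3
      = 1 + 1 + 1 + 1 + 6 + 2 + 4 + 2 + 3 + 2 + 5 + 6 + 3 = 37

37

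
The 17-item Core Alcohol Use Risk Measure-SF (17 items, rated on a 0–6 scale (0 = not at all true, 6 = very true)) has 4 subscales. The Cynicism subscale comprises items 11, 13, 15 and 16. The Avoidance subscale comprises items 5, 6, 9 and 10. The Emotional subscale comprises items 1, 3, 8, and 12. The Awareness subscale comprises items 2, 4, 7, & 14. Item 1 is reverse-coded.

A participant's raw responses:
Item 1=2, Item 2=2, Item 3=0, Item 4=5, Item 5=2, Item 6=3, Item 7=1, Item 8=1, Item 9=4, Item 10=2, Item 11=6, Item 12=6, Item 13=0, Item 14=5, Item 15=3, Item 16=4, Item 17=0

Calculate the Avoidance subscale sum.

11

Avoidance items: 5, 6, 9, 10.
  item 5: 2
  item 6: 3
  item 9: 4
  item 10: 2
Sum = 2 + 3 + 4 + 2 = 11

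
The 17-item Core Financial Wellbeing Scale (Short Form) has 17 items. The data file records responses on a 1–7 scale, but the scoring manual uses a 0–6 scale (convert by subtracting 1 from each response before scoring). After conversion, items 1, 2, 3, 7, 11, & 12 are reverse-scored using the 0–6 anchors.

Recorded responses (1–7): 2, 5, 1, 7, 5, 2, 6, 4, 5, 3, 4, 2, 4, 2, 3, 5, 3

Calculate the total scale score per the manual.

Convert to 0–6: 1, 4, 0, 6, 4, 1, 5, 3, 4, 2, 3, 1, 3, 1, 2, 4, 2
Reverse-coded (on a 0–6 scale, reversed = 6 − raw):
  item 1: 6 − 1 = 5
  item 2: 6 − 4 = 2
  item 3: 6 − 0 = 6
  item 7: 6 − 5 = 1
  item 11: 6 − 3 = 3
  item 12: 6 − 1 = 5
Scored: 5, 2, 6, 6, 4, 1, 1, 3, 4, 2, 3, 5, 3, 1, 2, 4, 2
Total = 54

54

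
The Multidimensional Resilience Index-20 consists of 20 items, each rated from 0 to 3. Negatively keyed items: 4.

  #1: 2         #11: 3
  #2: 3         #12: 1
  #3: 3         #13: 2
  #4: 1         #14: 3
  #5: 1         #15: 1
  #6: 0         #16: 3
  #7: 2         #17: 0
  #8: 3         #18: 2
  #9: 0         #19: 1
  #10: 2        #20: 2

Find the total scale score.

Reverse-coded items (on a 0–3 scale, reversed = 3 − raw):
  item 4: 3 − 1 = 2
After reverse-coding: 2, 3, 3, 2, 1, 0, 2, 3, 0, 2, 3, 1, 2, 3, 1, 3, 0, 2, 1, 2
Total = 2 + 3 + 3 + 2 + 1 + 0 + 2 + 3 + 0 + 2 + 3 + 1 + 2 + 3 + 1 + 3 + 0 + 2 + 1 + 2 = 36

36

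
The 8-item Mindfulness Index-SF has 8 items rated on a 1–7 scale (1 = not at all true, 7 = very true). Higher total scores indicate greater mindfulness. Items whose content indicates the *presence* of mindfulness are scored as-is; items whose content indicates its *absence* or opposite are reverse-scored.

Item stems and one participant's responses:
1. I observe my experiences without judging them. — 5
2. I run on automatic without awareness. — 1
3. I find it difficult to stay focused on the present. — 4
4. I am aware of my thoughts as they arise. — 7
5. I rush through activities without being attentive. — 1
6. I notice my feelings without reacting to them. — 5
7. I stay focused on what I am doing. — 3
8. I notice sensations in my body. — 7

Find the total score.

45

Items 2, 3, 5 describe the absence/opposite of mindfulness → reverse-score.
reverse-coded value = 8 − response.
  item 1: 5
  item 2: 8 − 1 = 7
  item 3: 8 − 4 = 4
  item 4: 7
  item 5: 8 − 1 = 7
  item 6: 5
  item 7: 3
  item 8: 7
Total = 5 + 7 + 4 + 7 + 7 + 5 + 3 + 7 = 45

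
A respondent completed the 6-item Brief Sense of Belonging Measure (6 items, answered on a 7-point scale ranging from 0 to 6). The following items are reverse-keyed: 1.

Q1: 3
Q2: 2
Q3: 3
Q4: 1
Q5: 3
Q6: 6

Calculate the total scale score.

Reverse-keyed items use 6 − raw:
  item 1: 6 − 3 = 3
Scored items: 3, 2, 3, 1, 3, 6
Total = 3 + 2 + 3 + 1 + 3 + 6 = 18

18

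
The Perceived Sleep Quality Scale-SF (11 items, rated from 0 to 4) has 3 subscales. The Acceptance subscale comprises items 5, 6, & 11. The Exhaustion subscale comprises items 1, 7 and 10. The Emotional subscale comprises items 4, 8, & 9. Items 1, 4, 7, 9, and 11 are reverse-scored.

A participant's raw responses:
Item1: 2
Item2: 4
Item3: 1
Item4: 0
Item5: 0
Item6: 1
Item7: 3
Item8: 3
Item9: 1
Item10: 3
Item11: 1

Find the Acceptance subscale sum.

Acceptance items: 5, 6, 11.
Of these, item 11 is reverse-scored; reversed = (0+4) − raw = 4 − raw.
  item 5: 0
  item 6: 1
  item 11: 4 − 1 = 3
Sum = 0 + 1 + 3 = 4

4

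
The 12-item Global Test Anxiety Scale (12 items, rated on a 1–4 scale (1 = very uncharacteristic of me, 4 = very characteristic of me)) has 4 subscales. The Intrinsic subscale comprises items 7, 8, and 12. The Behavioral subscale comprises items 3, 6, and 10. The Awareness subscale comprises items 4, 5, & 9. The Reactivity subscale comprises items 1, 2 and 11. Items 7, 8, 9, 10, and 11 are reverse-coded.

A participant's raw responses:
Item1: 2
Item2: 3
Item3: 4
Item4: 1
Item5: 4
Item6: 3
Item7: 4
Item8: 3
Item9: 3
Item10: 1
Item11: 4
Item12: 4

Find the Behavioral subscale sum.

Behavioral items: 3, 6, 10.
Of these, item 10 is reverse-coded; on a 1–4 scale, reversed = 5 − raw.
  item 3: 4
  item 6: 3
  item 10: 5 − 1 = 4
Sum = 4 + 3 + 4 = 11

11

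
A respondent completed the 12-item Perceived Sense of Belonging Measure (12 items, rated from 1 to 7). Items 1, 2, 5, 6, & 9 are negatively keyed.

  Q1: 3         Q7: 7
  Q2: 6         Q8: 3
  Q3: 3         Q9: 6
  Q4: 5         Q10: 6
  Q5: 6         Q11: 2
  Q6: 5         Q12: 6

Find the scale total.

46

Reverse-coded items (on a 1–7 scale, reversed = 8 − raw):
  item 1: 8 − 3 = 5
  item 2: 8 − 6 = 2
  item 5: 8 − 6 = 2
  item 6: 8 − 5 = 3
  item 9: 8 − 6 = 2
After reverse-coding: 5, 2, 3, 5, 2, 3, 7, 3, 2, 6, 2, 6
Total = 5 + 2 + 3 + 5 + 2 + 3 + 7 + 3 + 2 + 6 + 2 + 6 = 46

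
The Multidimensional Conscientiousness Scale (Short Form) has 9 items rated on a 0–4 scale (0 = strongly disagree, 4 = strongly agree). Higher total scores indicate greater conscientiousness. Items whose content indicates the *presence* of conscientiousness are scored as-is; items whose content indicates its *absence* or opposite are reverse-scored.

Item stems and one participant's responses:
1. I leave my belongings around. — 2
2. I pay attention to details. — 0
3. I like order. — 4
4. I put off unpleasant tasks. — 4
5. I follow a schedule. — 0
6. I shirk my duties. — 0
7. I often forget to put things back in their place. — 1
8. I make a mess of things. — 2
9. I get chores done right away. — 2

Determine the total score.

17

Items 1, 4, 6, 7, 8 describe the absence/opposite of conscientiousness → reverse-score.
reversed = (0+4) − raw = 4 − raw.
  item 1: 4 − 2 = 2
  item 2: 0
  item 3: 4
  item 4: 4 − 4 = 0
  item 5: 0
  item 6: 4 − 0 = 4
  item 7: 4 − 1 = 3
  item 8: 4 − 2 = 2
  item 9: 2
Total = 2 + 0 + 4 + 0 + 0 + 4 + 3 + 2 + 2 = 17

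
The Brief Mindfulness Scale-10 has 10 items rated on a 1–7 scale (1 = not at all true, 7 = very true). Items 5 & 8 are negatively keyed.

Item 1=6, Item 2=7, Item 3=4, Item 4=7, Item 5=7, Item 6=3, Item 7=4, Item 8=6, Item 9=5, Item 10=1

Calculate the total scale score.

40

Raw sum = 50. Negatively keyed items: 5, 8; their raw sum = 13.
Each reversal replaces raw with 8 − raw, changing the total by 8 − 2·raw per item.
Total = 50 + 2·8 − 2·13 = 50 + 16 − 26 = 40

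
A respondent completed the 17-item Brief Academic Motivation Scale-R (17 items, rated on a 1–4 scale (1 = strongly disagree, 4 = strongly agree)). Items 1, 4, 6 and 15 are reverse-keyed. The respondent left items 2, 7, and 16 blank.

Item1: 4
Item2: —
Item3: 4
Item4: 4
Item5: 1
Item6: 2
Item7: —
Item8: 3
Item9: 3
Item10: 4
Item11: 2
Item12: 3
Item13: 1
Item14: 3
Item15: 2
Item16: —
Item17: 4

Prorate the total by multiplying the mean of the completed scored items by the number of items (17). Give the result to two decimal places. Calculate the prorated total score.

Reverse-coded (reverse-coded value = 5 − response):
  item 1: 5 − 4 = 1
  item 4: 5 − 4 = 1
  item 6: 5 − 2 = 3
  item 15: 5 − 2 = 3
Completed scored items (14 of 17): 1, 4, 1, 1, 3, 3, 3, 4, 2, 3, 1, 3, 3, 4; sum = 36.
Person mean = 36 / 14 ≈ 2.5714
Prorated total = (36 / 14) × 17 = 43.71 (to 2 dp)

43.71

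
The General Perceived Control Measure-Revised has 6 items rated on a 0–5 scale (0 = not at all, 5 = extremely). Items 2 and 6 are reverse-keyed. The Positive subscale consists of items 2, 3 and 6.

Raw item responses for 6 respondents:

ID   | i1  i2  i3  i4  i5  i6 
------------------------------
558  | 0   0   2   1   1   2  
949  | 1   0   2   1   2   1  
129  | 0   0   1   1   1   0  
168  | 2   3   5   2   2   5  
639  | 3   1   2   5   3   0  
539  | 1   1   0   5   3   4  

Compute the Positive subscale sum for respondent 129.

Respondent 129 raw: 0, 0, 1, 1, 1, 0.
Positive items: 2, 3, 6.
Reverse-coded (reversed = (0+5) − raw = 5 − raw):
  item 2: 5 − 0 = 5
  item 3: 1
  item 6: 5 − 0 = 5
Sum = 5 + 1 + 5 = 11

11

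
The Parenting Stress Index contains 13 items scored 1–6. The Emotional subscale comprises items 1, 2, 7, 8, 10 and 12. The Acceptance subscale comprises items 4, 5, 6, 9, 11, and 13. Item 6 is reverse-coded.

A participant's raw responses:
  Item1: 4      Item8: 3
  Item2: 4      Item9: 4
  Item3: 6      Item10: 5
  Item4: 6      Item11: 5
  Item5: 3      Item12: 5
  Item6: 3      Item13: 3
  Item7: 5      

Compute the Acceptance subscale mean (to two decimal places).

Acceptance items: 4, 5, 6, 9, 11, 13.
Of these, item 6 is reverse-coded; on a 1–6 scale, reversed = 7 − raw.
  item 4: 6
  item 5: 3
  item 6: 7 − 3 = 4
  item 9: 4
  item 11: 5
  item 13: 3
Sum = 6 + 3 + 4 + 4 + 5 + 3 = 25
Mean = 25 / 6 = 4.17

4.17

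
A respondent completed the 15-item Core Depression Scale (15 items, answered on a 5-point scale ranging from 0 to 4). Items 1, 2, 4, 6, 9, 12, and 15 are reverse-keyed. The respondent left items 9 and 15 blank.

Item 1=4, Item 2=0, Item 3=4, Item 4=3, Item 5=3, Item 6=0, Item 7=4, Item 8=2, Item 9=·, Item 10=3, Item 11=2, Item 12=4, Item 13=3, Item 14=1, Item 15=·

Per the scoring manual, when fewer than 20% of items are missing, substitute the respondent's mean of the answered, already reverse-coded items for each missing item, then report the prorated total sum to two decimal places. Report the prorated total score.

Reverse-coded (reverse-coded value = 4 − response):
  item 1: 4 − 4 = 0
  item 2: 4 − 0 = 4
  item 4: 4 − 3 = 1
  item 6: 4 − 0 = 4
  item 12: 4 − 4 = 0
Completed scored items (13 of 15): 0, 4, 4, 1, 3, 4, 4, 2, 3, 2, 0, 3, 1; sum = 31.
Person mean = 31 / 13 ≈ 2.3846
Prorated total = (31 / 13) × 15 = 35.77 (to 2 dp)

35.77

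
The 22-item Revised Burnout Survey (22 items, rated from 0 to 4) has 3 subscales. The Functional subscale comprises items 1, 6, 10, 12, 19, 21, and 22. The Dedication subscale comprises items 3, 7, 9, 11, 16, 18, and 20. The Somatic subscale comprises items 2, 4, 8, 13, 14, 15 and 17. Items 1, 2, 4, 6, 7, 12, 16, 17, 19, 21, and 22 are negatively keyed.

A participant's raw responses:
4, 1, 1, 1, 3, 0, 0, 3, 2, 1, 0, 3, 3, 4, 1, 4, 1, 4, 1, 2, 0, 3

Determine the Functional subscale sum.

Functional items: 1, 6, 10, 12, 19, 21, 22.
Of these, items 1, 6, 12, 19, 21, & 22 are negatively keyed; reversed = (0+4) − raw = 4 − raw.
  item 1: 4 − 4 = 0
  item 6: 4 − 0 = 4
  item 10: 1
  item 12: 4 − 3 = 1
  item 19: 4 − 1 = 3
  item 21: 4 − 0 = 4
  item 22: 4 − 3 = 1
Sum = 0 + 4 + 1 + 1 + 3 + 4 + 1 = 14

14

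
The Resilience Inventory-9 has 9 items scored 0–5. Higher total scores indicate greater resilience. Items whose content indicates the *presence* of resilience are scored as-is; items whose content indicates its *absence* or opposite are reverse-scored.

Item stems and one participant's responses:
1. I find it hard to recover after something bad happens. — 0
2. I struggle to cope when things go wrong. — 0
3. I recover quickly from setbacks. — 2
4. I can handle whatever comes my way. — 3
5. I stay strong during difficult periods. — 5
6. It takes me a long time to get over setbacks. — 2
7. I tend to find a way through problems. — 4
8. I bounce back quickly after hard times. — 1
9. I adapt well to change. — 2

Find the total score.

Items 1, 2, 6 describe the absence/opposite of resilience → reverse-score.
on a 0–5 scale, reversed = 5 − raw.
  item 1: 5 − 0 = 5
  item 2: 5 − 0 = 5
  item 3: 2
  item 4: 3
  item 5: 5
  item 6: 5 − 2 = 3
  item 7: 4
  item 8: 1
  item 9: 2
Total = 5 + 5 + 2 + 3 + 5 + 3 + 4 + 1 + 2 = 30

30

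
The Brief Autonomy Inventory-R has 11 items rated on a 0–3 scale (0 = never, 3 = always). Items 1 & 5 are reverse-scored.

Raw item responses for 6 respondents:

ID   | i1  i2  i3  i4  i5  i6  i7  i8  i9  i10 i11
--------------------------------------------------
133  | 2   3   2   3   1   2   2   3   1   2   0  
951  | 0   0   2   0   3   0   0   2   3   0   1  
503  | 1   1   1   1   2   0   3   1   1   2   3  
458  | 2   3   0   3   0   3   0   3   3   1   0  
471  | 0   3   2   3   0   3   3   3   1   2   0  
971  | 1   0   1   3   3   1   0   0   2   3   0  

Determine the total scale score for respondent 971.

Respondent 971 raw: 1, 0, 1, 3, 3, 1, 0, 0, 2, 3, 0.
Reverse-coded (reverse-coded value = 3 − response):
  item 1: 3 − 1 = 2
  item 2: 0
  item 3: 1
  item 4: 3
  item 5: 3 − 3 = 0
  item 6: 1
  item 7: 0
  item 8: 0
  item 9: 2
  item 10: 3
  item 11: 0
Sum = 2 + 0 + 1 + 3 + 0 + 1 + 0 + 0 + 2 + 3 + 0 = 12

12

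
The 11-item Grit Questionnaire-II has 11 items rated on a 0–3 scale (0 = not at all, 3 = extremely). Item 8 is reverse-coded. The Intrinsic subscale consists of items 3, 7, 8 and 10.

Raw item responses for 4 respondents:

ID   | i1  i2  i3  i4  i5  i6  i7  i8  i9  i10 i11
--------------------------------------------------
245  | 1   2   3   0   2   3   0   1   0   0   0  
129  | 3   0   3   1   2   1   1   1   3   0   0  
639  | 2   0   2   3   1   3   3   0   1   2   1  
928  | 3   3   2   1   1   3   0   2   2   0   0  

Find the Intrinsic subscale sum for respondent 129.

6

Respondent 129 raw: 3, 0, 3, 1, 2, 1, 1, 1, 3, 0, 0.
Intrinsic items: 3, 7, 8, 10.
Reverse-coded (reverse-coded value = 3 − response):
  item 3: 3
  item 7: 1
  item 8: 3 − 1 = 2
  item 10: 0
Sum = 3 + 1 + 2 + 0 = 6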